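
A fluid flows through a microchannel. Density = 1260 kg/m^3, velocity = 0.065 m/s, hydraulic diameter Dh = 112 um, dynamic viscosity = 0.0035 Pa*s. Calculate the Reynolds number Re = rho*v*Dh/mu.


Step 1: Convert Dh to meters: Dh = 112e-6 m
Step 2: Re = rho * v * Dh / mu
Re = 1260 * 0.065 * 112e-6 / 0.0035
Re = 2.621


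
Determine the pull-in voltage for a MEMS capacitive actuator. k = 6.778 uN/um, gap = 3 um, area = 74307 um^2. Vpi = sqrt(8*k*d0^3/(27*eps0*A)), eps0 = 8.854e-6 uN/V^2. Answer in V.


Step 1: Compute numerator: 8 * k * d0^3 = 8 * 6.778 * 3^3 = 1464.048
Step 2: Compute denominator: 27 * eps0 * A = 27 * 8.854e-6 * 74307 = 17.763683
Step 3: Vpi = sqrt(1464.048 / 17.763683)
Vpi = 9.08 V


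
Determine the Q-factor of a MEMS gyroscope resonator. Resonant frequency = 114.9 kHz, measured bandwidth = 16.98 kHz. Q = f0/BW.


Step 1: Q = f0 / bandwidth
Step 2: Q = 114.9 / 16.98
Q = 6.8


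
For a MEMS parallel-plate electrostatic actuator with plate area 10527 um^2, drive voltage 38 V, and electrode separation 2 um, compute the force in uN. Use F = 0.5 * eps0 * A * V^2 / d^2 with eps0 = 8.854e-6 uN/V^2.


Step 1: Identify parameters.
eps0 = 8.854e-6 uN/V^2, A = 10527 um^2, V = 38 V, d = 2 um
Step 2: Compute V^2 = 38^2 = 1444
Step 3: Compute d^2 = 2^2 = 4
Step 4: F = 0.5 * 8.854e-6 * 10527 * 1444 / 4
F = 16.824 uN


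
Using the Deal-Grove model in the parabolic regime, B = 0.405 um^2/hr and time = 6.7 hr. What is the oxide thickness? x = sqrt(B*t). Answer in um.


Step 1: Compute B*t = 0.405 * 6.7 = 2.7135
Step 2: x = sqrt(2.7135)
x = 1.647 um


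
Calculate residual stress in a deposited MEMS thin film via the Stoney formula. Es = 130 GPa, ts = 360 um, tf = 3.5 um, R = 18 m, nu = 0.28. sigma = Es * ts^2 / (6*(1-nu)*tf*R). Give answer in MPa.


Step 1: Compute numerator: Es * ts^2 = 130 * 360^2 = 16848000 (GPa*um^2)
Step 2: Compute denominator (R in um): 6*(1-nu)*tf*R = 6*0.72*3.5*18e6 = 272160000.0 (um^2)
Step 3: sigma (GPa) = 16848000 / 272160000.0 = 6.1905e-02 GPa
Step 4: Convert to MPa (x1000): sigma = 61.9 MPa


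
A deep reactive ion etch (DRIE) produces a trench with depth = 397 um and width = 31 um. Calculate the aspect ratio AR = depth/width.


Step 1: AR = depth / width
Step 2: AR = 397 / 31
AR = 12.8


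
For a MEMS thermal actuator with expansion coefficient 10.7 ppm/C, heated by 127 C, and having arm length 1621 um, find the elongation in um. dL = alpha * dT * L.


Step 1: Convert CTE: alpha = 10.7 ppm/C = 10.7e-6 /C
Step 2: dL = 10.7e-6 * 127 * 1621
dL = 2.2028 um


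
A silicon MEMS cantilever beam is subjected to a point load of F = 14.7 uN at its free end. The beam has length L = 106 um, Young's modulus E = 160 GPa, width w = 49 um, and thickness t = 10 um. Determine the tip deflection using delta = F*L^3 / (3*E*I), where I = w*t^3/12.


Step 1: Calculate the second moment of area.
I = w * t^3 / 12 = 49 * 10^3 / 12 = 4083.3333 um^4
Step 2: Convert E to consistent units (1 GPa = 1000 uN/um^2).
E = 160 GPa = 160000 uN/um^2
Step 3: Calculate tip deflection.
delta = F * L^3 / (3 * E * I)
delta = 14.7 * 106^3 / (3 * 160000 * 4083.3333)
delta = 0.0089 um


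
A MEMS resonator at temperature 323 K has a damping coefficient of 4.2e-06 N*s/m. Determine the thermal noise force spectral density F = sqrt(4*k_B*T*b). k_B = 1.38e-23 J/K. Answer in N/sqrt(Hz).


Step 1: Compute 4 * k_B * T * b
= 4 * 1.38e-23 * 323 * 4.2e-06
= 7.4884e-26 N^2/Hz
Step 2: F_noise = sqrt(7.4884e-26)
F_noise = 2.74e-13 N/sqrt(Hz)


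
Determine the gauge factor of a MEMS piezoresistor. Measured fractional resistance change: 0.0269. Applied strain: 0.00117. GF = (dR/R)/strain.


Step 1: Identify values.
dR/R = 0.0269, strain = 0.00117
Step 2: GF = (dR/R) / strain = 0.0269 / 0.00117
GF = 23.0


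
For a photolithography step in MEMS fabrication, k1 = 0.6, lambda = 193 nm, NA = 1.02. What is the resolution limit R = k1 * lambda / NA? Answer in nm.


Step 1: Identify values: k1 = 0.6, lambda = 193 nm, NA = 1.02
Step 2: R = k1 * lambda / NA
R = 0.6 * 193 / 1.02
R = 113.5 nm


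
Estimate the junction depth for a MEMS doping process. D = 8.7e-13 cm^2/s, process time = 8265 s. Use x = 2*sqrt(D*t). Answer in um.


Step 1: Compute D*t = 8.7e-13 * 8265 = 7.19055e-09 cm^2
Step 2: sqrt(D*t) = 8.47971e-05 cm
Step 3: x = 2 * 8.47971e-05 cm = 1.695942e-04 cm
Step 4: Convert to um (1 cm = 1e4 um): x = 1.696 um


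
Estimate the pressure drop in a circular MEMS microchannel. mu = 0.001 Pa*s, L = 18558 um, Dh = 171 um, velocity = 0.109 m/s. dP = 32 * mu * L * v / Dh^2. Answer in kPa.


Step 1: Convert to SI: L = 18558e-6 m, Dh = 171e-6 m
Step 2: dP = 32 * 0.001 * 18558e-6 * 0.109 / (171e-6)^2
Step 3: dP = 2213.68 Pa
Step 4: Convert to kPa: dP = 2.21 kPa


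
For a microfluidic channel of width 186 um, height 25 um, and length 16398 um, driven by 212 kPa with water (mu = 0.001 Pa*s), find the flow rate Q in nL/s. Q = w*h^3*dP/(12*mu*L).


Step 1: Convert all dimensions to SI (meters).
w = 186e-6 m, h = 25e-6 m, L = 16398e-6 m, dP = 212e3 Pa
Step 2: Q = w * h^3 * dP / (12 * mu * L)
Q = 186e-6 * (25e-6)^3 * 212e3 / (12 * 0.001 * 16398e-6) = 3.1310983e-09 m^3/s
Step 3: Convert Q from m^3/s to nL/s (1 m^3 = 1e12 nL, so multiply by 1e12).
Q = 3131.098 nL/s


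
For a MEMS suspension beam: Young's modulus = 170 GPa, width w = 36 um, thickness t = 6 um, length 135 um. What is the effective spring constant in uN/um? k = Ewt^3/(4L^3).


Step 1: Convert E to consistent units (1 GPa = 1000 uN/um^2).
E = 170 GPa = 170000 uN/um^2
Step 2: Compute t^3 = 6^3 = 216
Step 3: Compute L^3 = 135^3 = 2460375
Step 4: k = 170000 * 36 * 216 / (4 * 2460375)
k = 134.321 uN/um


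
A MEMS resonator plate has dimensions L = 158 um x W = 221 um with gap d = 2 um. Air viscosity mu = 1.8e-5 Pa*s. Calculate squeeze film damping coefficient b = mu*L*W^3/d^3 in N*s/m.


Step 1: Convert to SI.
L = 158e-6 m, W = 221e-6 m, d = 2e-6 m
Step 2: W^3 = (221e-6)^3 = 1.08e-11 m^3
Step 3: d^3 = (2e-6)^3 = 8.00e-18 m^3
Step 4: b = 1.8e-5 * 158e-6 * 1.08e-11 / 8.00e-18
b = 3.84e-03 N*s/m


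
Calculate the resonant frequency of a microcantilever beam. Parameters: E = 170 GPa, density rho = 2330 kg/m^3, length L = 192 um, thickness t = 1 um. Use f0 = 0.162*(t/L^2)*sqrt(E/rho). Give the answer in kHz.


Step 1: Convert units to SI.
t_SI = 1e-6 m, L_SI = 192e-6 m
Step 2: Calculate sqrt(E/rho).
sqrt(170e9 / 2330) = 8541.74 m/s
Step 3: Compute f0.
f0 = 0.162 * 1e-6 / (192e-6)^2 * 8541.74 = 37536.9 Hz = 37.54 kHz


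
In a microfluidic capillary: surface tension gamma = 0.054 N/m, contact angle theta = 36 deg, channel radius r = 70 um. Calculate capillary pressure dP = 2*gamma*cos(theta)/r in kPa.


Step 1: cos(36 deg) = 0.809
Step 2: Convert r to m: r = 70e-6 m
Step 3: dP = 2 * 0.054 * 0.809 / 70e-6 = 1248.2 Pa
Step 4: Convert Pa to kPa (divide by 1000).
dP = 1.25 kPa


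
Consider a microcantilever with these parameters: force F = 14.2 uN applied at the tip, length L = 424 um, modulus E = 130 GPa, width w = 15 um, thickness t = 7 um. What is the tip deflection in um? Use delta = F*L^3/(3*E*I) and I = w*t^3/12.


Step 1: Calculate the second moment of area.
I = w * t^3 / 12 = 15 * 7^3 / 12 = 428.75 um^4
Step 2: Convert E to consistent units (1 GPa = 1000 uN/um^2).
E = 130 GPa = 130000 uN/um^2
Step 3: Calculate tip deflection.
delta = F * L^3 / (3 * E * I)
delta = 14.2 * 424^3 / (3 * 130000 * 428.75)
delta = 6.4732 um


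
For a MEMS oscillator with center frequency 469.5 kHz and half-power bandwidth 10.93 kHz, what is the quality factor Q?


Step 1: Q = f0 / bandwidth
Step 2: Q = 469.5 / 10.93
Q = 43.0


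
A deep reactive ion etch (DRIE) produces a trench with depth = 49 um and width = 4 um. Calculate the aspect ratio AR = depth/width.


Step 1: AR = depth / width
Step 2: AR = 49 / 4
AR = 12.3


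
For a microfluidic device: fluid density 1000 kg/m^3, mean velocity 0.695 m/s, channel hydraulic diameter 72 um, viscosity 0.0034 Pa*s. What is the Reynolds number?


Step 1: Convert Dh to meters: Dh = 72e-6 m
Step 2: Re = rho * v * Dh / mu
Re = 1000 * 0.695 * 72e-6 / 0.0034
Re = 14.718


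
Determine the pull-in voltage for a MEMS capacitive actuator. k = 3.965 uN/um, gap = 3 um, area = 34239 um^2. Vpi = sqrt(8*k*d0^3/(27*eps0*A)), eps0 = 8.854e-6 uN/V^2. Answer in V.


Step 1: Compute numerator: 8 * k * d0^3 = 8 * 3.965 * 3^3 = 856.44
Step 2: Compute denominator: 27 * eps0 * A = 27 * 8.854e-6 * 34239 = 8.185107
Step 3: Vpi = sqrt(856.44 / 8.185107)
Vpi = 10.23 V


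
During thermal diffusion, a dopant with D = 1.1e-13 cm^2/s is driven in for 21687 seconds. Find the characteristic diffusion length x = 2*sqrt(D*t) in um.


Step 1: Compute D*t = 1.1e-13 * 21687 = 2.38557e-09 cm^2
Step 2: sqrt(D*t) = 4.8842e-05 cm
Step 3: x = 2 * 4.8842e-05 cm = 9.7684e-05 cm
Step 4: Convert to um (1 cm = 1e4 um): x = 0.977 um


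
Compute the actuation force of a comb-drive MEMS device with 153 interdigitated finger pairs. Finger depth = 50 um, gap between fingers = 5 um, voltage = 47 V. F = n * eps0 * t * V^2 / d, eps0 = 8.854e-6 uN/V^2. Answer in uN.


Step 1: Parameters: n=153, eps0=8.854e-6 uN/V^2, t=50 um, V=47 V, d=5 um
Step 2: V^2 = 2209
Step 3: F = 153 * 8.854e-6 * 50 * 2209 / 5
F = 29.924 uN


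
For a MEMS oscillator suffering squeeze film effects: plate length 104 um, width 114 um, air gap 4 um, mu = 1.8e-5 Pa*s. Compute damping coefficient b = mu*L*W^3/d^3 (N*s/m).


Step 1: Convert to SI.
L = 104e-6 m, W = 114e-6 m, d = 4e-6 m
Step 2: W^3 = (114e-6)^3 = 1.48e-12 m^3
Step 3: d^3 = (4e-6)^3 = 6.40e-17 m^3
Step 4: b = 1.8e-5 * 104e-6 * 1.48e-12 / 6.40e-17
b = 4.33e-05 N*s/m


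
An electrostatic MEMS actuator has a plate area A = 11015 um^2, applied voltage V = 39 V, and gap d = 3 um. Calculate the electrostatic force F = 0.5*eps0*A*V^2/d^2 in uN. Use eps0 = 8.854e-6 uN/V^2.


Step 1: Identify parameters.
eps0 = 8.854e-6 uN/V^2, A = 11015 um^2, V = 39 V, d = 3 um
Step 2: Compute V^2 = 39^2 = 1521
Step 3: Compute d^2 = 3^2 = 9
Step 4: F = 0.5 * 8.854e-6 * 11015 * 1521 / 9
F = 8.241 uN


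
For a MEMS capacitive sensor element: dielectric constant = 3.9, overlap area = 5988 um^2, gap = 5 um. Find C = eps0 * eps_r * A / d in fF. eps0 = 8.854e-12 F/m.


Step 1: Convert area to m^2: A = 5988e-12 m^2
Step 2: Convert gap to m: d = 5e-6 m
Step 3: C = eps0 * eps_r * A / d
C = 8.854e-12 * 3.9 * 5988e-12 / 5e-6
Step 4: Convert to fF (multiply by 1e15).
C = 41.35 fF


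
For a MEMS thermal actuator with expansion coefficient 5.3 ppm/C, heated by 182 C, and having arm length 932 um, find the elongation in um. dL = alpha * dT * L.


Step 1: Convert CTE: alpha = 5.3 ppm/C = 5.3e-6 /C
Step 2: dL = 5.3e-6 * 182 * 932
dL = 0.899 um


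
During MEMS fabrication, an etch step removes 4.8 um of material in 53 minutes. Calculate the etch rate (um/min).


Step 1: Etch rate = depth / time
Step 2: rate = 4.8 / 53
rate = 0.091 um/min


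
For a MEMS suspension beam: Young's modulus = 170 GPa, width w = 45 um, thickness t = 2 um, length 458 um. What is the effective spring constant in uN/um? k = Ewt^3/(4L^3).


Step 1: Convert E to consistent units (1 GPa = 1000 uN/um^2).
E = 170 GPa = 170000 uN/um^2
Step 2: Compute t^3 = 2^3 = 8
Step 3: Compute L^3 = 458^3 = 96071912
Step 4: k = 170000 * 45 * 8 / (4 * 96071912)
k = 0.1593 uN/um


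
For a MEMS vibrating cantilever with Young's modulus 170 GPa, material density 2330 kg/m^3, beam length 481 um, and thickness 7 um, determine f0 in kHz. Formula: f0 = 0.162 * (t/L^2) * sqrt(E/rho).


Step 1: Convert units to SI.
t_SI = 7e-6 m, L_SI = 481e-6 m
Step 2: Calculate sqrt(E/rho).
sqrt(170e9 / 2330) = 8541.74 m/s
Step 3: Compute f0.
f0 = 0.162 * 7e-6 / (481e-6)^2 * 8541.74 = 41866.8 Hz = 41.87 kHz


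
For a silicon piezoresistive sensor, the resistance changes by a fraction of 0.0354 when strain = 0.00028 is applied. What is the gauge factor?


Step 1: Identify values.
dR/R = 0.0354, strain = 0.00028
Step 2: GF = (dR/R) / strain = 0.0354 / 0.00028
GF = 126.4


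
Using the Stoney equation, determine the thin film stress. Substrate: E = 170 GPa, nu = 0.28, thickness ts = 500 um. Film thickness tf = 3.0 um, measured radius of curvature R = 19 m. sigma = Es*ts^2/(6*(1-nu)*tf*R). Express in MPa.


Step 1: Compute numerator: Es * ts^2 = 170 * 500^2 = 42500000 (GPa*um^2)
Step 2: Compute denominator (R in um): 6*(1-nu)*tf*R = 6*0.72*3.0*19e6 = 246240000.0 (um^2)
Step 3: sigma (GPa) = 42500000 / 246240000.0 = 1.72596e-01 GPa
Step 4: Convert to MPa (x1000): sigma = 172.6 MPa


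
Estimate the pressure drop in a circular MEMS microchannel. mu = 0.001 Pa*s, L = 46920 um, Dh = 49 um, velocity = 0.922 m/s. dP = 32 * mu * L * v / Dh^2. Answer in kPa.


Step 1: Convert to SI: L = 46920e-6 m, Dh = 49e-6 m
Step 2: dP = 32 * 0.001 * 46920e-6 * 0.922 / (49e-6)^2
Step 3: dP = 576562.97 Pa
Step 4: Convert to kPa: dP = 576.56 kPa


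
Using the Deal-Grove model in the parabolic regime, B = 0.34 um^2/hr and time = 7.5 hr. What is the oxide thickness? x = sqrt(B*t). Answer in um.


Step 1: Compute B*t = 0.34 * 7.5 = 2.55
Step 2: x = sqrt(2.55)
x = 1.597 um


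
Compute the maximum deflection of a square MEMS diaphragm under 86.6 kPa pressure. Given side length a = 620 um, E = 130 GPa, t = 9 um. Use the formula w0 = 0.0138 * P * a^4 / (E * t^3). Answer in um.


Step 1: Convert pressure to compatible units (E is in GPa, so P in GPa).
P = 86.6 kPa = 86.6e-6 GPa
Step 2: Compute numerator: 0.0138 * P * a^4.
a^4 = 620^4 = 147763360000
numerator = 0.0138 * 86.6e-6 * 147763360000 = 1.76589e+05
Step 3: Compute denominator: E * t^3 = 130 * 9^3 = 94770
Step 4: w0 = numerator / denominator = 1.76589e+05 / 94770 = 1.8633 um


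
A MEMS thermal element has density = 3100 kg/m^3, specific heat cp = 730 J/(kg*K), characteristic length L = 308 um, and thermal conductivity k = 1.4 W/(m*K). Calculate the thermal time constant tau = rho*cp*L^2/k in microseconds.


Step 1: Convert L to m: L = 308e-6 m
Step 2: L^2 = (308e-6)^2 = 9.4864e-08 m^2
Step 3: tau = 3100 * 730 * 9.4864e-08 / 1.4 = 1.5334088e-01 s
Step 4: Convert to microseconds (multiply by 1e6).
tau = 153340.88 us


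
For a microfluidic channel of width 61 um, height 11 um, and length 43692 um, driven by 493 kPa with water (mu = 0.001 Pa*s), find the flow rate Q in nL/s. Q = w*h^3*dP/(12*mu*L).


Step 1: Convert all dimensions to SI (meters).
w = 61e-6 m, h = 11e-6 m, L = 43692e-6 m, dP = 493e3 Pa
Step 2: Q = w * h^3 * dP / (12 * mu * L)
Q = 61e-6 * (11e-6)^3 * 493e3 / (12 * 0.001 * 43692e-6) = 7.634342e-11 m^3/s
Step 3: Convert Q from m^3/s to nL/s (1 m^3 = 1e12 nL, so multiply by 1e12).
Q = 76.343 nL/s


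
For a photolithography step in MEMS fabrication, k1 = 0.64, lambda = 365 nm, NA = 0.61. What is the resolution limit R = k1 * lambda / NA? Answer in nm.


Step 1: Identify values: k1 = 0.64, lambda = 365 nm, NA = 0.61
Step 2: R = k1 * lambda / NA
R = 0.64 * 365 / 0.61
R = 383.0 nm


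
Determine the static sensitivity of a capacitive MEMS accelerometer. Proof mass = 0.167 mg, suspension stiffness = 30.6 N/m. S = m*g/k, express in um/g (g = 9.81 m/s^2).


Step 1: Convert mass: m = 0.167 mg = 1.67e-07 kg
Step 2: S = m * g / k = 1.67e-07 * 9.81 / 30.6
Step 3: S = 5.35e-08 m/g
Step 4: Convert to um/g: S = 0.054 um/g


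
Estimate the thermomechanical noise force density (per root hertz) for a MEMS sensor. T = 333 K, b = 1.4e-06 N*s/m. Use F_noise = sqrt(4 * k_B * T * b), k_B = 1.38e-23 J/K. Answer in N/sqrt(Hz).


Step 1: Compute 4 * k_B * T * b
= 4 * 1.38e-23 * 333 * 1.4e-06
= 2.5734e-26 N^2/Hz
Step 2: F_noise = sqrt(2.5734e-26)
F_noise = 1.60e-13 N/sqrt(Hz)


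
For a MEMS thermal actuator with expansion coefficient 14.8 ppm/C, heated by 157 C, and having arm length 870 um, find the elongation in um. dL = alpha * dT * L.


Step 1: Convert CTE: alpha = 14.8 ppm/C = 14.8e-6 /C
Step 2: dL = 14.8e-6 * 157 * 870
dL = 2.0215 um


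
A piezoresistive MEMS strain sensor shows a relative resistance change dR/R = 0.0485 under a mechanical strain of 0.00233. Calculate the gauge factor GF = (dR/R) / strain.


Step 1: Identify values.
dR/R = 0.0485, strain = 0.00233
Step 2: GF = (dR/R) / strain = 0.0485 / 0.00233
GF = 20.8


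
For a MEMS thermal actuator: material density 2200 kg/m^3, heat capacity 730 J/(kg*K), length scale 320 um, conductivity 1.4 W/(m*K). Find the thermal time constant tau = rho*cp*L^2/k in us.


Step 1: Convert L to m: L = 320e-6 m
Step 2: L^2 = (320e-6)^2 = 1.024e-07 m^2
Step 3: tau = 2200 * 730 * 1.024e-07 / 1.4 = 1.1746742857e-01 s
Step 4: Convert to microseconds (multiply by 1e6).
tau = 117467.429 us


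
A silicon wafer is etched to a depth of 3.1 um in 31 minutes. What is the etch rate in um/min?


Step 1: Etch rate = depth / time
Step 2: rate = 3.1 / 31
rate = 0.1 um/min


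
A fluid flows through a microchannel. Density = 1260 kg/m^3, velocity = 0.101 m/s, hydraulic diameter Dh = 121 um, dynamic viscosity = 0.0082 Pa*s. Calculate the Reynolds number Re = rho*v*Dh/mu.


Step 1: Convert Dh to meters: Dh = 121e-6 m
Step 2: Re = rho * v * Dh / mu
Re = 1260 * 0.101 * 121e-6 / 0.0082
Re = 1.878


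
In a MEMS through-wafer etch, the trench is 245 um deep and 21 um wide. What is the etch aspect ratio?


Step 1: AR = depth / width
Step 2: AR = 245 / 21
AR = 11.7


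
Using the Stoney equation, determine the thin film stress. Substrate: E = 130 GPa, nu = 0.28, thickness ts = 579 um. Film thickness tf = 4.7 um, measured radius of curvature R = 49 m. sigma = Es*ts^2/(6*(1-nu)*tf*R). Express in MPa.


Step 1: Compute numerator: Es * ts^2 = 130 * 579^2 = 43581330 (GPa*um^2)
Step 2: Compute denominator (R in um): 6*(1-nu)*tf*R = 6*0.72*4.7*49e6 = 994896000.0 (um^2)
Step 3: sigma (GPa) = 43581330 / 994896000.0 = 4.3805e-02 GPa
Step 4: Convert to MPa (x1000): sigma = 43.8 MPa


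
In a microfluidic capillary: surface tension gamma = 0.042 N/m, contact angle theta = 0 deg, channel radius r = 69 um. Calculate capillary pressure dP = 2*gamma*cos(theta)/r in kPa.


Step 1: cos(0 deg) = 1.0
Step 2: Convert r to m: r = 69e-6 m
Step 3: dP = 2 * 0.042 * 1.0 / 69e-6 = 1217.4 Pa
Step 4: Convert Pa to kPa (divide by 1000).
dP = 1.22 kPa


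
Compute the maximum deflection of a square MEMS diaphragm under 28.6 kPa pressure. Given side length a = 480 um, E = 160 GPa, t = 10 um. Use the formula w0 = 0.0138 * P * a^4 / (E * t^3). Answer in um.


Step 1: Convert pressure to compatible units (E is in GPa, so P in GPa).
P = 28.6 kPa = 28.6e-6 GPa
Step 2: Compute numerator: 0.0138 * P * a^4.
a^4 = 480^4 = 53084160000
numerator = 0.0138 * 28.6e-6 * 53084160000 = 2.09513e+04
Step 3: Compute denominator: E * t^3 = 160 * 10^3 = 160000
Step 4: w0 = numerator / denominator = 2.09513e+04 / 160000 = 0.1309 um


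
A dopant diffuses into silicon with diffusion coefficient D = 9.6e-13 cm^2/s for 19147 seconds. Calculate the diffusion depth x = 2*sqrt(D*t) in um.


Step 1: Compute D*t = 9.6e-13 * 19147 = 1.838112e-08 cm^2
Step 2: sqrt(D*t) = 1.35577e-04 cm
Step 3: x = 2 * 1.35577e-04 cm = 2.71154e-04 cm
Step 4: Convert to um (1 cm = 1e4 um): x = 2.712 um


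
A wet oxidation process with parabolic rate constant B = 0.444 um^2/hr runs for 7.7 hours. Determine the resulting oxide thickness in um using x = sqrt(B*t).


Step 1: Compute B*t = 0.444 * 7.7 = 3.4188
Step 2: x = sqrt(3.4188)
x = 1.849 um


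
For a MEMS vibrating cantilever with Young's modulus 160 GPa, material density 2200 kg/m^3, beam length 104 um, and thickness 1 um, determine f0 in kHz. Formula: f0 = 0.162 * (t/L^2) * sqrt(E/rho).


Step 1: Convert units to SI.
t_SI = 1e-6 m, L_SI = 104e-6 m
Step 2: Calculate sqrt(E/rho).
sqrt(160e9 / 2200) = 8528.03 m/s
Step 3: Compute f0.
f0 = 0.162 * 1e-6 / (104e-6)^2 * 8528.03 = 127731.2 Hz = 127.73 kHz


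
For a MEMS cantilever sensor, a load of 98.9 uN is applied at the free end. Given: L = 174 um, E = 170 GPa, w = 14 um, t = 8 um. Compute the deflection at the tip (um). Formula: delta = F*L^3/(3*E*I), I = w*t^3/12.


Step 1: Calculate the second moment of area.
I = w * t^3 / 12 = 14 * 8^3 / 12 = 597.3333 um^4
Step 2: Convert E to consistent units (1 GPa = 1000 uN/um^2).
E = 170 GPa = 170000 uN/um^2
Step 3: Calculate tip deflection.
delta = F * L^3 / (3 * E * I)
delta = 98.9 * 174^3 / (3 * 170000 * 597.3333)
delta = 1.7102 um


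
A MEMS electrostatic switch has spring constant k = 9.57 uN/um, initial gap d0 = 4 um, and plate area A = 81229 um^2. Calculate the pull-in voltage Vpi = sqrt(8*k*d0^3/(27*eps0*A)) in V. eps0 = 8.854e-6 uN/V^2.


Step 1: Compute numerator: 8 * k * d0^3 = 8 * 9.57 * 4^3 = 4899.84
Step 2: Compute denominator: 27 * eps0 * A = 27 * 8.854e-6 * 81229 = 19.418442
Step 3: Vpi = sqrt(4899.84 / 19.418442)
Vpi = 15.88 V


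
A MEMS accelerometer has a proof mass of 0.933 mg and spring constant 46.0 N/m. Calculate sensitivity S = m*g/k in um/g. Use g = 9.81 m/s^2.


Step 1: Convert mass: m = 0.933 mg = 9.33e-07 kg
Step 2: S = m * g / k = 9.33e-07 * 9.81 / 46.0
Step 3: S = 1.99e-07 m/g
Step 4: Convert to um/g: S = 0.199 um/g


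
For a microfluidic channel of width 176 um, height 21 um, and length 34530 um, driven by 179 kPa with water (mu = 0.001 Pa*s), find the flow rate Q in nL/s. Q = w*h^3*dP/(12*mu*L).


Step 1: Convert all dimensions to SI (meters).
w = 176e-6 m, h = 21e-6 m, L = 34530e-6 m, dP = 179e3 Pa
Step 2: Q = w * h^3 * dP / (12 * mu * L)
Q = 176e-6 * (21e-6)^3 * 179e3 / (12 * 0.001 * 34530e-6) = 7.0411851e-10 m^3/s
Step 3: Convert Q from m^3/s to nL/s (1 m^3 = 1e12 nL, so multiply by 1e12).
Q = 704.119 nL/s


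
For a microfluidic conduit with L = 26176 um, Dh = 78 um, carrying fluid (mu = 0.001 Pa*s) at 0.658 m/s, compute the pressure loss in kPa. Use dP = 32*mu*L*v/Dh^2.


Step 1: Convert to SI: L = 26176e-6 m, Dh = 78e-6 m
Step 2: dP = 32 * 0.001 * 26176e-6 * 0.658 / (78e-6)^2
Step 3: dP = 90592.02 Pa
Step 4: Convert to kPa: dP = 90.59 kPa


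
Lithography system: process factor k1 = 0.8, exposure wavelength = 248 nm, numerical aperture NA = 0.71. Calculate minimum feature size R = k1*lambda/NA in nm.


Step 1: Identify values: k1 = 0.8, lambda = 248 nm, NA = 0.71
Step 2: R = k1 * lambda / NA
R = 0.8 * 248 / 0.71
R = 279.4 nm


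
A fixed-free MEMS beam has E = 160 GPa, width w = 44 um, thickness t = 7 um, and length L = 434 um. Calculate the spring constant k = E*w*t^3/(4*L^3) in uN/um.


Step 1: Convert E to consistent units (1 GPa = 1000 uN/um^2).
E = 160 GPa = 160000 uN/um^2
Step 2: Compute t^3 = 7^3 = 343
Step 3: Compute L^3 = 434^3 = 81746504
Step 4: k = 160000 * 44 * 343 / (4 * 81746504)
k = 7.3848 uN/um


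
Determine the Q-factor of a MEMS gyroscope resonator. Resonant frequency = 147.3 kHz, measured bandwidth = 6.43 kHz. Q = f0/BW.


Step 1: Q = f0 / bandwidth
Step 2: Q = 147.3 / 6.43
Q = 22.9


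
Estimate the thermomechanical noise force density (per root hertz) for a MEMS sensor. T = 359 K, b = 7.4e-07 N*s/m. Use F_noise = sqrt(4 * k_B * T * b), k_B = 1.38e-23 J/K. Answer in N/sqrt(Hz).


Step 1: Compute 4 * k_B * T * b
= 4 * 1.38e-23 * 359 * 7.4e-07
= 1.4664e-26 N^2/Hz
Step 2: F_noise = sqrt(1.4664e-26)
F_noise = 1.21e-13 N/sqrt(Hz)


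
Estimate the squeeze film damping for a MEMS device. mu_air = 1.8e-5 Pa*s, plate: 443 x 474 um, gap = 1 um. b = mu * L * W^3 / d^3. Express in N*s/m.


Step 1: Convert to SI.
L = 443e-6 m, W = 474e-6 m, d = 1e-6 m
Step 2: W^3 = (474e-6)^3 = 1.06e-10 m^3
Step 3: d^3 = (1e-6)^3 = 1.00e-18 m^3
Step 4: b = 1.8e-5 * 443e-6 * 1.06e-10 / 1.00e-18
b = 8.49e-01 N*s/m


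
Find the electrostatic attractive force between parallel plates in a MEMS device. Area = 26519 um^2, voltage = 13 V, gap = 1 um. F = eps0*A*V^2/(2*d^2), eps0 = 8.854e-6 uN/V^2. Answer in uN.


Step 1: Identify parameters.
eps0 = 8.854e-6 uN/V^2, A = 26519 um^2, V = 13 V, d = 1 um
Step 2: Compute V^2 = 13^2 = 169
Step 3: Compute d^2 = 1^2 = 1
Step 4: F = 0.5 * 8.854e-6 * 26519 * 169 / 1
F = 19.841 uN


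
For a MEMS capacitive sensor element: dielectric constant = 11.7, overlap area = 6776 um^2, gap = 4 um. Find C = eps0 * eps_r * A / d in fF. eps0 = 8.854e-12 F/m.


Step 1: Convert area to m^2: A = 6776e-12 m^2
Step 2: Convert gap to m: d = 4e-6 m
Step 3: C = eps0 * eps_r * A / d
C = 8.854e-12 * 11.7 * 6776e-12 / 4e-6
Step 4: Convert to fF (multiply by 1e15).
C = 175.48 fF


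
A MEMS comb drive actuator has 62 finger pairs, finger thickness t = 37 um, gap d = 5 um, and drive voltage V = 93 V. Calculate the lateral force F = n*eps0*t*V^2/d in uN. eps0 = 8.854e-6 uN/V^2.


Step 1: Parameters: n=62, eps0=8.854e-6 uN/V^2, t=37 um, V=93 V, d=5 um
Step 2: V^2 = 8649
Step 3: F = 62 * 8.854e-6 * 37 * 8649 / 5
F = 35.134 uN


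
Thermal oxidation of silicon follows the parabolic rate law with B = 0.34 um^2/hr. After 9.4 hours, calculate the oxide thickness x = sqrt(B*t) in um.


Step 1: Compute B*t = 0.34 * 9.4 = 3.196
Step 2: x = sqrt(3.196)
x = 1.788 um


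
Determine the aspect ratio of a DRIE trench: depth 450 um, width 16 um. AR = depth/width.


Step 1: AR = depth / width
Step 2: AR = 450 / 16
AR = 28.1


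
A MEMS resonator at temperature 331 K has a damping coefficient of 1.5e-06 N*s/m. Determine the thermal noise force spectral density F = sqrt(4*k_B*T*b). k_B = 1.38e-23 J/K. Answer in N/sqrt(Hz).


Step 1: Compute 4 * k_B * T * b
= 4 * 1.38e-23 * 331 * 1.5e-06
= 2.7407e-26 N^2/Hz
Step 2: F_noise = sqrt(2.7407e-26)
F_noise = 1.66e-13 N/sqrt(Hz)


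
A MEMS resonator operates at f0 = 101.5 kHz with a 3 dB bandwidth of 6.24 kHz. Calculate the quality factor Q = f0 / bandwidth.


Step 1: Q = f0 / bandwidth
Step 2: Q = 101.5 / 6.24
Q = 16.3


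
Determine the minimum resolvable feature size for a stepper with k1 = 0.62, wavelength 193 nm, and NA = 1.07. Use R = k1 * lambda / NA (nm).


Step 1: Identify values: k1 = 0.62, lambda = 193 nm, NA = 1.07
Step 2: R = k1 * lambda / NA
R = 0.62 * 193 / 1.07
R = 111.8 nm


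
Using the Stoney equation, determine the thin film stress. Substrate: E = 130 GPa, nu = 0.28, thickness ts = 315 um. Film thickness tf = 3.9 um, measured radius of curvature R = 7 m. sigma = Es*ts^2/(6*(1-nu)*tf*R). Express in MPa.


Step 1: Compute numerator: Es * ts^2 = 130 * 315^2 = 12899250 (GPa*um^2)
Step 2: Compute denominator (R in um): 6*(1-nu)*tf*R = 6*0.72*3.9*7e6 = 117936000.0 (um^2)
Step 3: sigma (GPa) = 12899250 / 117936000.0 = 1.09375e-01 GPa
Step 4: Convert to MPa (x1000): sigma = 109.4 MPa


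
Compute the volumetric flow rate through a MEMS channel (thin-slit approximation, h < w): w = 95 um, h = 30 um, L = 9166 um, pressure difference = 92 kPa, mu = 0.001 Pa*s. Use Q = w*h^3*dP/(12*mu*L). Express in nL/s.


Step 1: Convert all dimensions to SI (meters).
w = 95e-6 m, h = 30e-6 m, L = 9166e-6 m, dP = 92e3 Pa
Step 2: Q = w * h^3 * dP / (12 * mu * L)
Q = 95e-6 * (30e-6)^3 * 92e3 / (12 * 0.001 * 9166e-6) = 2.14542876e-09 m^3/s
Step 3: Convert Q from m^3/s to nL/s (1 m^3 = 1e12 nL, so multiply by 1e12).
Q = 2145.429 nL/s


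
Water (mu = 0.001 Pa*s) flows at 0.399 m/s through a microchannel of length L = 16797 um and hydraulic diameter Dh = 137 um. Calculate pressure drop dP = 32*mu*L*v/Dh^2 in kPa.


Step 1: Convert to SI: L = 16797e-6 m, Dh = 137e-6 m
Step 2: dP = 32 * 0.001 * 16797e-6 * 0.399 / (137e-6)^2
Step 3: dP = 11426.51 Pa
Step 4: Convert to kPa: dP = 11.43 kPa


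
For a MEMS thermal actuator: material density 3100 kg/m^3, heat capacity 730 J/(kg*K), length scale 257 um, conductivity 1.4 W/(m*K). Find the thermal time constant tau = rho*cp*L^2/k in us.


Step 1: Convert L to m: L = 257e-6 m
Step 2: L^2 = (257e-6)^2 = 6.6049e-08 m^2
Step 3: tau = 3100 * 730 * 6.6049e-08 / 1.4 = 1.0676349071e-01 s
Step 4: Convert to microseconds (multiply by 1e6).
tau = 106763.491 us


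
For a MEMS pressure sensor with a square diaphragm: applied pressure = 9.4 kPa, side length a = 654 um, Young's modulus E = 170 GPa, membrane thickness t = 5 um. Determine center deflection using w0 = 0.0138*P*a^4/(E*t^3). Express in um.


Step 1: Convert pressure to compatible units (E is in GPa, so P in GPa).
P = 9.4 kPa = 9.4e-6 GPa
Step 2: Compute numerator: 0.0138 * P * a^4.
a^4 = 654^4 = 182940976656
numerator = 0.0138 * 9.4e-6 * 182940976656 = 2.37311e+04
Step 3: Compute denominator: E * t^3 = 170 * 5^3 = 21250
Step 4: w0 = numerator / denominator = 2.37311e+04 / 21250 = 1.1168 um


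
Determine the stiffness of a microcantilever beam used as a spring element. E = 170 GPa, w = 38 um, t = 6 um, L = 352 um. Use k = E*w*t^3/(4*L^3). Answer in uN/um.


Step 1: Convert E to consistent units (1 GPa = 1000 uN/um^2).
E = 170 GPa = 170000 uN/um^2
Step 2: Compute t^3 = 6^3 = 216
Step 3: Compute L^3 = 352^3 = 43614208
Step 4: k = 170000 * 38 * 216 / (4 * 43614208)
k = 7.9983 uN/um


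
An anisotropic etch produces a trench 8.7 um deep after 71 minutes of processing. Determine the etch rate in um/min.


Step 1: Etch rate = depth / time
Step 2: rate = 8.7 / 71
rate = 0.123 um/min


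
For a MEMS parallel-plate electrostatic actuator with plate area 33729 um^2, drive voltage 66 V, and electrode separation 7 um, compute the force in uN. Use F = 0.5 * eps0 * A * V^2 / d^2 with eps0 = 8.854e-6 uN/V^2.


Step 1: Identify parameters.
eps0 = 8.854e-6 uN/V^2, A = 33729 um^2, V = 66 V, d = 7 um
Step 2: Compute V^2 = 66^2 = 4356
Step 3: Compute d^2 = 7^2 = 49
Step 4: F = 0.5 * 8.854e-6 * 33729 * 4356 / 49
F = 13.274 uN


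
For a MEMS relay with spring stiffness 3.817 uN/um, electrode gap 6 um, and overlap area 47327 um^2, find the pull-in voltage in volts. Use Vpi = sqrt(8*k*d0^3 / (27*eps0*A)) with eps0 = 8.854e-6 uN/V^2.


Step 1: Compute numerator: 8 * k * d0^3 = 8 * 3.817 * 6^3 = 6595.776
Step 2: Compute denominator: 27 * eps0 * A = 27 * 8.854e-6 * 47327 = 11.313898
Step 3: Vpi = sqrt(6595.776 / 11.313898)
Vpi = 24.14 V


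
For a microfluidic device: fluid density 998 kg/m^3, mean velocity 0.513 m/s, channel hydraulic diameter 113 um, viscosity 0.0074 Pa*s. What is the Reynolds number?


Step 1: Convert Dh to meters: Dh = 113e-6 m
Step 2: Re = rho * v * Dh / mu
Re = 998 * 0.513 * 113e-6 / 0.0074
Re = 7.818


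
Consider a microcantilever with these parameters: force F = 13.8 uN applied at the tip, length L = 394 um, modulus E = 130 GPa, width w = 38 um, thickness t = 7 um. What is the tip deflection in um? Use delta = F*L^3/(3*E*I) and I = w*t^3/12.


Step 1: Calculate the second moment of area.
I = w * t^3 / 12 = 38 * 7^3 / 12 = 1086.1667 um^4
Step 2: Convert E to consistent units (1 GPa = 1000 uN/um^2).
E = 130 GPa = 130000 uN/um^2
Step 3: Calculate tip deflection.
delta = F * L^3 / (3 * E * I)
delta = 13.8 * 394^3 / (3 * 130000 * 1086.1667)
delta = 1.9925 um


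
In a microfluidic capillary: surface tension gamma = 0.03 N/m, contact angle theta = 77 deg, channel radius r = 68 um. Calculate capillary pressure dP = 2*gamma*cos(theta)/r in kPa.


Step 1: cos(77 deg) = 0.225
Step 2: Convert r to m: r = 68e-6 m
Step 3: dP = 2 * 0.03 * 0.225 / 68e-6 = 198.5 Pa
Step 4: Convert Pa to kPa (divide by 1000).
dP = 0.2 kPa


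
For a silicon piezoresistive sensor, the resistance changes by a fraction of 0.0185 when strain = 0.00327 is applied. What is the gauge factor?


Step 1: Identify values.
dR/R = 0.0185, strain = 0.00327
Step 2: GF = (dR/R) / strain = 0.0185 / 0.00327
GF = 5.7


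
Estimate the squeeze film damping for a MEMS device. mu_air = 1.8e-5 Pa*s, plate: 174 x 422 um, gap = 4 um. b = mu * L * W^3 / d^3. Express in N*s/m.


Step 1: Convert to SI.
L = 174e-6 m, W = 422e-6 m, d = 4e-6 m
Step 2: W^3 = (422e-6)^3 = 7.52e-11 m^3
Step 3: d^3 = (4e-6)^3 = 6.40e-17 m^3
Step 4: b = 1.8e-5 * 174e-6 * 7.52e-11 / 6.40e-17
b = 3.68e-03 N*s/m


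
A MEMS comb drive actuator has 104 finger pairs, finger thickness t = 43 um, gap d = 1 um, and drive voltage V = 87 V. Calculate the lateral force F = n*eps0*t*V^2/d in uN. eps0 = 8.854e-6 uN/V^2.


Step 1: Parameters: n=104, eps0=8.854e-6 uN/V^2, t=43 um, V=87 V, d=1 um
Step 2: V^2 = 7569
Step 3: F = 104 * 8.854e-6 * 43 * 7569 / 1
F = 299.695 uN


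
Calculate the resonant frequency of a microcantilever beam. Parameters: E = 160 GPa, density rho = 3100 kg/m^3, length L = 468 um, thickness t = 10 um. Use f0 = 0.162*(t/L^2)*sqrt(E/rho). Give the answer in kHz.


Step 1: Convert units to SI.
t_SI = 10e-6 m, L_SI = 468e-6 m
Step 2: Calculate sqrt(E/rho).
sqrt(160e9 / 3100) = 7184.21 m/s
Step 3: Compute f0.
f0 = 0.162 * 10e-6 / (468e-6)^2 * 7184.21 = 53137.6 Hz = 53.14 kHz


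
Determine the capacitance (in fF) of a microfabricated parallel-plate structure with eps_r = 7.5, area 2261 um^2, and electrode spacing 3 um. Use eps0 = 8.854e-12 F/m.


Step 1: Convert area to m^2: A = 2261e-12 m^2
Step 2: Convert gap to m: d = 3e-6 m
Step 3: C = eps0 * eps_r * A / d
C = 8.854e-12 * 7.5 * 2261e-12 / 3e-6
Step 4: Convert to fF (multiply by 1e15).
C = 50.05 fF


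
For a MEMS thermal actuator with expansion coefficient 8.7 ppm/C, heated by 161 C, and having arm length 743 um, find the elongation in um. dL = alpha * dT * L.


Step 1: Convert CTE: alpha = 8.7 ppm/C = 8.7e-6 /C
Step 2: dL = 8.7e-6 * 161 * 743
dL = 1.0407 um


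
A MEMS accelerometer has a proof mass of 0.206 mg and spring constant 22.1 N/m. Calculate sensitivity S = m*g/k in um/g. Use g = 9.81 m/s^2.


Step 1: Convert mass: m = 0.206 mg = 2.06e-07 kg
Step 2: S = m * g / k = 2.06e-07 * 9.81 / 22.1
Step 3: S = 9.14e-08 m/g
Step 4: Convert to um/g: S = 0.091 um/g


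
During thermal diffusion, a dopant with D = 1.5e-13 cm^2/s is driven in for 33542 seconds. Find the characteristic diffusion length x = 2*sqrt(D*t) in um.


Step 1: Compute D*t = 1.5e-13 * 33542 = 5.0313e-09 cm^2
Step 2: sqrt(D*t) = 7.09317e-05 cm
Step 3: x = 2 * 7.09317e-05 cm = 1.418634e-04 cm
Step 4: Convert to um (1 cm = 1e4 um): x = 1.419 um


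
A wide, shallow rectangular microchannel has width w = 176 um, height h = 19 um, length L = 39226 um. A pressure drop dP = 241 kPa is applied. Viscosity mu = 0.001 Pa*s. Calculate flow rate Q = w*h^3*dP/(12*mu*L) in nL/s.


Step 1: Convert all dimensions to SI (meters).
w = 176e-6 m, h = 19e-6 m, L = 39226e-6 m, dP = 241e3 Pa
Step 2: Q = w * h^3 * dP / (12 * mu * L)
Q = 176e-6 * (19e-6)^3 * 241e3 / (12 * 0.001 * 39226e-6) = 6.1806655e-10 m^3/s
Step 3: Convert Q from m^3/s to nL/s (1 m^3 = 1e12 nL, so multiply by 1e12).
Q = 618.067 nL/s


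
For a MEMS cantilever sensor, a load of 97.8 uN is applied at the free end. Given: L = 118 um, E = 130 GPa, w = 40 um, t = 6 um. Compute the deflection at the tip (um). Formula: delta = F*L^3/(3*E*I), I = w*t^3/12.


Step 1: Calculate the second moment of area.
I = w * t^3 / 12 = 40 * 6^3 / 12 = 720.0 um^4
Step 2: Convert E to consistent units (1 GPa = 1000 uN/um^2).
E = 130 GPa = 130000 uN/um^2
Step 3: Calculate tip deflection.
delta = F * L^3 / (3 * E * I)
delta = 97.8 * 118^3 / (3 * 130000 * 720.0)
delta = 0.5723 um


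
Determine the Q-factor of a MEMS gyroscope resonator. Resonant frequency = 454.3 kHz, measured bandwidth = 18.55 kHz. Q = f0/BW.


Step 1: Q = f0 / bandwidth
Step 2: Q = 454.3 / 18.55
Q = 24.5


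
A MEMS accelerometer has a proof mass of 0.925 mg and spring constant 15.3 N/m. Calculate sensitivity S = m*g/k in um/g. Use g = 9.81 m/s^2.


Step 1: Convert mass: m = 0.925 mg = 9.25e-07 kg
Step 2: S = m * g / k = 9.25e-07 * 9.81 / 15.3
Step 3: S = 5.93e-07 m/g
Step 4: Convert to um/g: S = 0.593 um/g


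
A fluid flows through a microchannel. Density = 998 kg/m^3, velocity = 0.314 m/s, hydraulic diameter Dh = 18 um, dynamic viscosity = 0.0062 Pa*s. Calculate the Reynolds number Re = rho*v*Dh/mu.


Step 1: Convert Dh to meters: Dh = 18e-6 m
Step 2: Re = rho * v * Dh / mu
Re = 998 * 0.314 * 18e-6 / 0.0062
Re = 0.91


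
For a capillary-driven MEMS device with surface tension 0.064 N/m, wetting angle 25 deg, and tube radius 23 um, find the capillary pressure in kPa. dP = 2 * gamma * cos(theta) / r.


Step 1: cos(25 deg) = 0.9063
Step 2: Convert r to m: r = 23e-6 m
Step 3: dP = 2 * 0.064 * 0.9063 / 23e-6 = 5043.8 Pa
Step 4: Convert Pa to kPa (divide by 1000).
dP = 5.04 kPa


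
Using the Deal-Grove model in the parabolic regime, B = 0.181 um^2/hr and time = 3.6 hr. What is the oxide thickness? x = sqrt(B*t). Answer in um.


Step 1: Compute B*t = 0.181 * 3.6 = 0.6516
Step 2: x = sqrt(0.6516)
x = 0.807 um


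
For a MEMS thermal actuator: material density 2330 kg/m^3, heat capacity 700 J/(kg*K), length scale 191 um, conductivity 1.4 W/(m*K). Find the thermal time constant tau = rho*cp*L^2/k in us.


Step 1: Convert L to m: L = 191e-6 m
Step 2: L^2 = (191e-6)^2 = 3.6481e-08 m^2
Step 3: tau = 2330 * 700 * 3.6481e-08 / 1.4 = 4.2500365e-02 s
Step 4: Convert to microseconds (multiply by 1e6).
tau = 42500.365 us


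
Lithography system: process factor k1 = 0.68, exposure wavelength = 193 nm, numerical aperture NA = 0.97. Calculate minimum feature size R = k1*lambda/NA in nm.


Step 1: Identify values: k1 = 0.68, lambda = 193 nm, NA = 0.97
Step 2: R = k1 * lambda / NA
R = 0.68 * 193 / 0.97
R = 135.3 nm


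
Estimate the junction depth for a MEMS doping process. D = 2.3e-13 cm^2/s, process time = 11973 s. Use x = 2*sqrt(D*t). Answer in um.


Step 1: Compute D*t = 2.3e-13 * 11973 = 2.75379e-09 cm^2
Step 2: sqrt(D*t) = 5.2477e-05 cm
Step 3: x = 2 * 5.2477e-05 cm = 1.04954e-04 cm
Step 4: Convert to um (1 cm = 1e4 um): x = 1.05 um


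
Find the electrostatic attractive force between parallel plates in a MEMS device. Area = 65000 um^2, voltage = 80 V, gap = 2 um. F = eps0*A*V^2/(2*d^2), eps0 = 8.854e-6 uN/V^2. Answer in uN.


Step 1: Identify parameters.
eps0 = 8.854e-6 uN/V^2, A = 65000 um^2, V = 80 V, d = 2 um
Step 2: Compute V^2 = 80^2 = 6400
Step 3: Compute d^2 = 2^2 = 4
Step 4: F = 0.5 * 8.854e-6 * 65000 * 6400 / 4
F = 460.408 uN


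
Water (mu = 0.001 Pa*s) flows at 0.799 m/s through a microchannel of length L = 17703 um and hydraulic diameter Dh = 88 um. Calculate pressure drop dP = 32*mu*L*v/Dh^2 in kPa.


Step 1: Convert to SI: L = 17703e-6 m, Dh = 88e-6 m
Step 2: dP = 32 * 0.001 * 17703e-6 * 0.799 / (88e-6)^2
Step 3: dP = 58449.16 Pa
Step 4: Convert to kPa: dP = 58.45 kPa


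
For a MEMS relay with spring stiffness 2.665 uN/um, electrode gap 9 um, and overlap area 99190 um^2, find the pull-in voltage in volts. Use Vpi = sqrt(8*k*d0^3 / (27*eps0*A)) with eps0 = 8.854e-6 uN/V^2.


Step 1: Compute numerator: 8 * k * d0^3 = 8 * 2.665 * 9^3 = 15542.28
Step 2: Compute denominator: 27 * eps0 * A = 27 * 8.854e-6 * 99190 = 23.712163
Step 3: Vpi = sqrt(15542.28 / 23.712163)
Vpi = 25.6 V


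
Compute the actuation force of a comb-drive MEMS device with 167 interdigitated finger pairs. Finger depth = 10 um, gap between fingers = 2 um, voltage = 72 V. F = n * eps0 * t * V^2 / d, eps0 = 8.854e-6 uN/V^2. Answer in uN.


Step 1: Parameters: n=167, eps0=8.854e-6 uN/V^2, t=10 um, V=72 V, d=2 um
Step 2: V^2 = 5184
Step 3: F = 167 * 8.854e-6 * 10 * 5184 / 2
F = 38.326 uN


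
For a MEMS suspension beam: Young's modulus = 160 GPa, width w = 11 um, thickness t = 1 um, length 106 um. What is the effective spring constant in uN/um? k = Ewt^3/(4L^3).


Step 1: Convert E to consistent units (1 GPa = 1000 uN/um^2).
E = 160 GPa = 160000 uN/um^2
Step 2: Compute t^3 = 1^3 = 1
Step 3: Compute L^3 = 106^3 = 1191016
Step 4: k = 160000 * 11 * 1 / (4 * 1191016)
k = 0.3694 uN/um


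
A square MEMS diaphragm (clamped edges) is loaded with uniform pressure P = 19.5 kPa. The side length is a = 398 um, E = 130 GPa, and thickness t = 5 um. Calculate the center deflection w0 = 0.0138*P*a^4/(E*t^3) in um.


Step 1: Convert pressure to compatible units (E is in GPa, so P in GPa).
P = 19.5 kPa = 19.5e-6 GPa
Step 2: Compute numerator: 0.0138 * P * a^4.
a^4 = 398^4 = 25091827216
numerator = 0.0138 * 19.5e-6 * 25091827216 = 6.75221e+03
Step 3: Compute denominator: E * t^3 = 130 * 5^3 = 16250
Step 4: w0 = numerator / denominator = 6.75221e+03 / 16250 = 0.4155 um
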